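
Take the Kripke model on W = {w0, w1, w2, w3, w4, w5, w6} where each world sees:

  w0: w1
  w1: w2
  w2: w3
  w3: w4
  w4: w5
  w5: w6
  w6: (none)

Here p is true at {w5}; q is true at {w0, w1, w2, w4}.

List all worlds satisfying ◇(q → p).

{w2, w4, w5}

w0: successors {w1}; q → p there: w1:F. ✗
w1: successors {w2}; q → p there: w2:F. ✗
w2: successors {w3}; q → p there: w3:T. ✓
w3: successors {w4}; q → p there: w4:F. ✗
w4: successors {w5}; q → p there: w5:T. ✓
w5: successors {w6}; q → p there: w6:T. ✓
w6: no successors, so ◇(q → p) fails. ✗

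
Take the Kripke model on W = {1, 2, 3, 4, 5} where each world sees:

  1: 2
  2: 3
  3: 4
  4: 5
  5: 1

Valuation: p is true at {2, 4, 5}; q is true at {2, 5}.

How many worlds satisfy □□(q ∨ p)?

3

1: successors {2}; □(q ∨ p) there: 2:F. ✗
2: successors {3}; □(q ∨ p) there: 3:T. ✓
3: successors {4}; □(q ∨ p) there: 4:T. ✓
4: successors {5}; □(q ∨ p) there: 5:F. ✗
5: successors {1}; □(q ∨ p) there: 1:T. ✓
Satisfying worlds: {2, 3, 5}.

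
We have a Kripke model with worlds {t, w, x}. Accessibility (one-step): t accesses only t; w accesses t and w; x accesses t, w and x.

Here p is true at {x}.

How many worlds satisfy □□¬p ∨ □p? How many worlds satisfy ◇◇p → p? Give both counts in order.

For □□¬p ∨ □p:
t: □□¬p is T, □p is F. ✓
w: □□¬p is T, □p is F. ✓
x: □□¬p is F, □p is F. ✗
— 2 worlds.
For ◇◇p → p:
t: ◇◇p is F, p is F. ✓
w: ◇◇p is F, p is F. ✓
x: ◇◇p is T, p is T. ✓
— 3 worlds.

2 and 3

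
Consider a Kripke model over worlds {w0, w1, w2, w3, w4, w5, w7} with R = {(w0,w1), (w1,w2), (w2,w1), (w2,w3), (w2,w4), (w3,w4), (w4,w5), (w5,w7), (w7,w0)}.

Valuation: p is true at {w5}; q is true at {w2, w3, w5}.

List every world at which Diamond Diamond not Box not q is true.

w0: successors {w1}; Diamond not Box not q there: w1:T. ✓
w1: successors {w2}; Diamond not Box not q there: w2:T. ✓
w2: successors {w1, w3, w4}; Diamond not Box not q there: w1:T, w3:T, w4:F. ✓
w3: successors {w4}; Diamond not Box not q there: w4:F. ✗
w4: successors {w5}; Diamond not Box not q there: w5:F. ✗
w5: successors {w7}; Diamond not Box not q there: w7:F. ✗
w7: successors {w0}; Diamond not Box not q there: w0:T. ✓

{w0, w1, w2, w7}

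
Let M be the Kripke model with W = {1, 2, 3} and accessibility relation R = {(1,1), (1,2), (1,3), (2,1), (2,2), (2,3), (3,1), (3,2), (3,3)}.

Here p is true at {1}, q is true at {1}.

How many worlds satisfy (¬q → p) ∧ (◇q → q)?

1: ¬q → p is T, ◇q → q is T. ✓
2: ¬q → p is F, ◇q → q is F. ✗
3: ¬q → p is F, ◇q → q is F. ✗
Satisfying worlds: {1}.

1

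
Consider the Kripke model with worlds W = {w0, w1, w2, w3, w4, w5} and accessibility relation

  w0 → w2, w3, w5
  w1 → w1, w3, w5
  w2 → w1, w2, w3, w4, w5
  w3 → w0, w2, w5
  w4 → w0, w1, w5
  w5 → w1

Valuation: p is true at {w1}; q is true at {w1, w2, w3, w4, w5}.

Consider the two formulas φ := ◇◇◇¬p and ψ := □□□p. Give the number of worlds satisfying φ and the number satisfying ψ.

For ◇◇◇¬p:
w0: successors {w2, w3, w5}; ◇◇¬p there: w2:T, w3:T, w5:T. ✓
w1: successors {w1, w3, w5}; ◇◇¬p there: w1:T, w3:T, w5:T. ✓
w2: successors {w1, w2, w3, w4, w5}; ◇◇¬p there: w1:T, w2:T, w3:T, w4:T, w5:T. ✓
w3: successors {w0, w2, w5}; ◇◇¬p there: w0:T, w2:T, w5:T. ✓
w4: successors {w0, w1, w5}; ◇◇¬p there: w0:T, w1:T, w5:T. ✓
w5: successors {w1}; ◇◇¬p there: w1:T. ✓
— 6 worlds.
For □□□p:
w0: successors {w2, w3, w5}; □□p there: w2:F, w3:F, w5:F. ✗
w1: successors {w1, w3, w5}; □□p there: w1:F, w3:F, w5:F. ✗
w2: successors {w1, w2, w3, w4, w5}; □□p there: w1:F, w2:F, w3:F, w4:F, w5:F. ✗
w3: successors {w0, w2, w5}; □□p there: w0:F, w2:F, w5:F. ✗
w4: successors {w0, w1, w5}; □□p there: w0:F, w1:F, w5:F. ✗
w5: successors {w1}; □□p there: w1:F. ✗
— 0 worlds.

6 and 0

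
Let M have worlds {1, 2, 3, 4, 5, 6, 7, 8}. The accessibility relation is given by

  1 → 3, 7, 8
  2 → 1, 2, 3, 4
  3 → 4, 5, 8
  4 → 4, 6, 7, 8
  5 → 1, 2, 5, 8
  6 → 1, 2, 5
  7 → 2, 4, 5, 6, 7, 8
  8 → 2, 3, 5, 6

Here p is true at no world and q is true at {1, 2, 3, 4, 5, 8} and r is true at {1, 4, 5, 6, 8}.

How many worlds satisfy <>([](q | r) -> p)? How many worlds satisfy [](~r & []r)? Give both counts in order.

For <>([](q | r) -> p):
1: successors {3, 7, 8}; [](q | r) -> p there: 3:F, 7:T, 8:F. ✓
2: successors {1, 2, 3, 4}; [](q | r) -> p there: 1:T, 2:F, 3:F, 4:T. ✓
3: successors {4, 5, 8}; [](q | r) -> p there: 4:T, 5:F, 8:F. ✓
4: successors {4, 6, 7, 8}; [](q | r) -> p there: 4:T, 6:F, 7:T, 8:F. ✓
5: successors {1, 2, 5, 8}; [](q | r) -> p there: 1:T, 2:F, 5:F, 8:F. ✓
6: successors {1, 2, 5}; [](q | r) -> p there: 1:T, 2:F, 5:F. ✓
7: successors {2, 4, 5, 6, 7, 8}; [](q | r) -> p there: 2:F, 4:T, 5:F, 6:F, 7:T, 8:F. ✓
8: successors {2, 3, 5, 6}; [](q | r) -> p there: 2:F, 3:F, 5:F, 6:F. ✗
— 7 worlds.
For [](~r & []r):
1: successors {3, 7, 8}; ~r & []r there: 3:T, 7:F, 8:F. ✗
2: successors {1, 2, 3, 4}; ~r & []r there: 1:F, 2:F, 3:T, 4:F. ✗
3: successors {4, 5, 8}; ~r & []r there: 4:F, 5:F, 8:F. ✗
4: successors {4, 6, 7, 8}; ~r & []r there: 4:F, 6:F, 7:F, 8:F. ✗
5: successors {1, 2, 5, 8}; ~r & []r there: 1:F, 2:F, 5:F, 8:F. ✗
6: successors {1, 2, 5}; ~r & []r there: 1:F, 2:F, 5:F. ✗
7: successors {2, 4, 5, 6, 7, 8}; ~r & []r there: 2:F, 4:F, 5:F, 6:F, 7:F, 8:F. ✗
8: successors {2, 3, 5, 6}; ~r & []r there: 2:F, 3:T, 5:F, 6:F. ✗
— 0 worlds.

7 and 0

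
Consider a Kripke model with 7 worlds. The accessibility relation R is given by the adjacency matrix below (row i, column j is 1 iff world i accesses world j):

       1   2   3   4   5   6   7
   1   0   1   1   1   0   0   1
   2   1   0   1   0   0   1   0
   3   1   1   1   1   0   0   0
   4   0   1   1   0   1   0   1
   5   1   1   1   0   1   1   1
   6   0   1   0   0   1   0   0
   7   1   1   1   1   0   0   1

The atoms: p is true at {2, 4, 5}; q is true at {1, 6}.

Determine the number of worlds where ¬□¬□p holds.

2

1: □¬□p is T. ✗
2: □¬□p is F. ✓
3: □¬□p is T. ✗
4: □¬□p is T. ✗
5: □¬□p is F. ✓
6: □¬□p is T. ✗
7: □¬□p is T. ✗
Satisfying worlds: {2, 5}.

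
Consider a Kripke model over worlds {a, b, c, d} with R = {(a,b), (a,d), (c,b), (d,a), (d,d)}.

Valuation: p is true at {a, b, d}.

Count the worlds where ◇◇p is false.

a: successors {b, d}; ◇p there: b:F, d:T. ✓
b: no successors, so ◇◇p fails. ✗
c: successors {b}; ◇p there: b:F. ✗
d: successors {a, d}; ◇p there: a:T, d:T. ✓
Satisfying worlds: {a, d}.
So ◇◇p fails at the other 2 worlds.

2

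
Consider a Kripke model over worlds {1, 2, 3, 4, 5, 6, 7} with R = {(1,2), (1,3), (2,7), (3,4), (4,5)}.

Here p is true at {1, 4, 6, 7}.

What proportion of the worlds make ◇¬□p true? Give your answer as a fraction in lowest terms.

1: successors {2, 3}; ¬□p there: 2:F, 3:F. ✗
2: successors {7}; ¬□p there: 7:F. ✗
3: successors {4}; ¬□p there: 4:T. ✓
4: successors {5}; ¬□p there: 5:F. ✗
5: no successors, so ◇¬□p fails. ✗
6: no successors, so ◇¬□p fails. ✗
7: no successors, so ◇¬□p fails. ✗
That's 1 of 7 worlds, so 1/7.

1/7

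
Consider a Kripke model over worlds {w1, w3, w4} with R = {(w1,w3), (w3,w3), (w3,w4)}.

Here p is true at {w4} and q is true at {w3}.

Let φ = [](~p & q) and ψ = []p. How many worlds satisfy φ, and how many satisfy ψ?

2 and 1

For [](~p & q):
w1: successors {w3}; ~p & q there: w3:T. ✓
w3: successors {w3, w4}; ~p & q there: w3:T, w4:F. ✗
w4: no successors, so [](~p & q) holds vacuously. ✓
— 2 worlds.
For []p:
w1: successors {w3}; p there: w3:F. ✗
w3: successors {w3, w4}; p there: w3:F, w4:T. ✗
w4: no successors, so []p holds vacuously. ✓
— 1 world.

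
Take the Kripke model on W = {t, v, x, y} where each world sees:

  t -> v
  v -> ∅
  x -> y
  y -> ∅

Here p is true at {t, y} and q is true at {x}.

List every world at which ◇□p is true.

t: successors {v}; □p there: v:T. ✓
v: no successors, so ◇□p fails. ✗
x: successors {y}; □p there: y:T. ✓
y: no successors, so ◇□p fails. ✗

{t, x}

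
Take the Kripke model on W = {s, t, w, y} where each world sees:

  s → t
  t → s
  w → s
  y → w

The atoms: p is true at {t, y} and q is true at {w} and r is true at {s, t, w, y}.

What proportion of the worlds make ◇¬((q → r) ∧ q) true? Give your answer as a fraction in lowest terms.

s: successors {t}; ¬((q → r) ∧ q) there: t:T. ✓
t: successors {s}; ¬((q → r) ∧ q) there: s:T. ✓
w: successors {s}; ¬((q → r) ∧ q) there: s:T. ✓
y: successors {w}; ¬((q → r) ∧ q) there: w:F. ✗
That's 3 of 4 worlds, so 3/4.

3/4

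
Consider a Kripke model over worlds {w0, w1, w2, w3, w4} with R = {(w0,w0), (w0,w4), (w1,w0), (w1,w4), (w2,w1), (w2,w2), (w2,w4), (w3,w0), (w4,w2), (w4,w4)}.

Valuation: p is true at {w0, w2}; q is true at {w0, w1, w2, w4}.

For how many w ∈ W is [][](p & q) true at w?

0

w0: successors {w0, w4}; [](p & q) there: w0:F, w4:F. ✗
w1: successors {w0, w4}; [](p & q) there: w0:F, w4:F. ✗
w2: successors {w1, w2, w4}; [](p & q) there: w1:F, w2:F, w4:F. ✗
w3: successors {w0}; [](p & q) there: w0:F. ✗
w4: successors {w2, w4}; [](p & q) there: w2:F, w4:F. ✗
Satisfying worlds: ∅.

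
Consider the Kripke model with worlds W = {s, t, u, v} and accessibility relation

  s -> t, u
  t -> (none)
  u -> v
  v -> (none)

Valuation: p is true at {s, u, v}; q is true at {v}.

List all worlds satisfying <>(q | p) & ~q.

{s, u}

s: <>(q | p) is T, ~q is T. ✓
t: <>(q | p) is F, ~q is T. ✗
u: <>(q | p) is T, ~q is T. ✓
v: <>(q | p) is F, ~q is F. ✗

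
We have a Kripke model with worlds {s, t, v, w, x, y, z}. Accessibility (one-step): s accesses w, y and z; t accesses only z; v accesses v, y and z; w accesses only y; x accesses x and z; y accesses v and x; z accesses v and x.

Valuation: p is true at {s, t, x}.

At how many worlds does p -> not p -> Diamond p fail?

s: p is T, not p -> Diamond p is T. ✓
t: p is T, not p -> Diamond p is T. ✓
v: p is F, not p -> Diamond p is F. ✓
w: p is F, not p -> Diamond p is F. ✓
x: p is T, not p -> Diamond p is T. ✓
y: p is F, not p -> Diamond p is T. ✓
z: p is F, not p -> Diamond p is T. ✓
Satisfying worlds: {s, t, v, w, x, y, z}.
So p -> not p -> Diamond p fails at the other 0 worlds.

0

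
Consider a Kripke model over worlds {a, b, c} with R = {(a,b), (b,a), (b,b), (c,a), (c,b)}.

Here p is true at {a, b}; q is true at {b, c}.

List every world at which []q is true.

{a}

a: successors {b}; q there: b:T. ✓
b: successors {a, b}; q there: a:F, b:T. ✗
c: successors {a, b}; q there: a:F, b:T. ✗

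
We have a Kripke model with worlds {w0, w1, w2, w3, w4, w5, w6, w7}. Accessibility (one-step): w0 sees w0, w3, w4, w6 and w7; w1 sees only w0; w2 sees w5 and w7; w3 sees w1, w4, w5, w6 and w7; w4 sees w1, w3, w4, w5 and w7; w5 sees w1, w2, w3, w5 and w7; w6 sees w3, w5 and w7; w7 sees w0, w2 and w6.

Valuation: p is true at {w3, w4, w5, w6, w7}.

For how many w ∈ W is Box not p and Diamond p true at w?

0

w0: Box not p is F, Diamond p is T. ✗
w1: Box not p is T, Diamond p is F. ✗
w2: Box not p is F, Diamond p is T. ✗
w3: Box not p is F, Diamond p is T. ✗
w4: Box not p is F, Diamond p is T. ✗
w5: Box not p is F, Diamond p is T. ✗
w6: Box not p is F, Diamond p is T. ✗
w7: Box not p is F, Diamond p is T. ✗
Satisfying worlds: ∅.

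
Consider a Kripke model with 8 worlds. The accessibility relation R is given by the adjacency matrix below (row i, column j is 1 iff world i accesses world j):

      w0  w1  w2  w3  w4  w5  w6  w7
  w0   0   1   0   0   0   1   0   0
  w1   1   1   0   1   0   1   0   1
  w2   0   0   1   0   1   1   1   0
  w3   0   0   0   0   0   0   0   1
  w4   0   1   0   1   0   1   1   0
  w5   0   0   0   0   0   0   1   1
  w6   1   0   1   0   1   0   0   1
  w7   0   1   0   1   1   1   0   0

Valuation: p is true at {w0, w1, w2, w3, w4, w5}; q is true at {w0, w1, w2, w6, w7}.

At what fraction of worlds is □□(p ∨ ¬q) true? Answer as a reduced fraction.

w0: successors {w1, w5}; □(p ∨ ¬q) there: w1:F, w5:F. ✗
w1: successors {w0, w1, w3, w5, w7}; □(p ∨ ¬q) there: w0:T, w1:F, w3:F, w5:F, w7:T. ✗
w2: successors {w2, w4, w5, w6}; □(p ∨ ¬q) there: w2:F, w4:F, w5:F, w6:F. ✗
w3: successors {w7}; □(p ∨ ¬q) there: w7:T. ✓
w4: successors {w1, w3, w5, w6}; □(p ∨ ¬q) there: w1:F, w3:F, w5:F, w6:F. ✗
w5: successors {w6, w7}; □(p ∨ ¬q) there: w6:F, w7:T. ✗
w6: successors {w0, w2, w4, w7}; □(p ∨ ¬q) there: w0:T, w2:F, w4:F, w7:T. ✗
w7: successors {w1, w3, w4, w5}; □(p ∨ ¬q) there: w1:F, w3:F, w4:F, w5:F. ✗
That's 1 of 8 worlds, so 1/8.

1/8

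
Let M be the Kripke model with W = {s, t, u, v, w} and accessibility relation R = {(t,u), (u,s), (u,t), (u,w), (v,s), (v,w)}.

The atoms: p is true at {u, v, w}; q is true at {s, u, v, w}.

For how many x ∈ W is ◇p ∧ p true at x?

s: ◇p is F, p is F. ✗
t: ◇p is T, p is F. ✗
u: ◇p is T, p is T. ✓
v: ◇p is T, p is T. ✓
w: ◇p is F, p is T. ✗
Satisfying worlds: {u, v}.

2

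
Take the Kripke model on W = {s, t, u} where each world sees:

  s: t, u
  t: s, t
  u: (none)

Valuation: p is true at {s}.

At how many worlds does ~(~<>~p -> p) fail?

s: ~<>~p -> p is T. ✗
t: ~<>~p -> p is T. ✗
u: ~<>~p -> p is F. ✓
Satisfying worlds: {u}.
So ~(~<>~p -> p) fails at the other 2 worlds.

2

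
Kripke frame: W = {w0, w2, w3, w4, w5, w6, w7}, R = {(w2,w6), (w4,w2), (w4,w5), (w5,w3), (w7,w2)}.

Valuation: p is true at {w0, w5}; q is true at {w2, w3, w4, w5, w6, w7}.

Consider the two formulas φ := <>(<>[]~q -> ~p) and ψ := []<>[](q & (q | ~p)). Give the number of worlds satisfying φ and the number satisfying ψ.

4 and 5

For <>(<>[]~q -> ~p):
w0: no successors, so <>(<>[]~q -> ~p) fails. ✗
w2: successors {w6}; <>[]~q -> ~p there: w6:T. ✓
w3: no successors, so <>(<>[]~q -> ~p) fails. ✗
w4: successors {w2, w5}; <>[]~q -> ~p there: w2:T, w5:F. ✓
w5: successors {w3}; <>[]~q -> ~p there: w3:T. ✓
w6: no successors, so <>(<>[]~q -> ~p) fails. ✗
w7: successors {w2}; <>[]~q -> ~p there: w2:T. ✓
— 4 worlds.
For []<>[](q & (q | ~p)):
w0: no successors, so []<>[](q & (q | ~p)) holds vacuously. ✓
w2: successors {w6}; <>[](q & (q | ~p)) there: w6:F. ✗
w3: no successors, so []<>[](q & (q | ~p)) holds vacuously. ✓
w4: successors {w2, w5}; <>[](q & (q | ~p)) there: w2:T, w5:T. ✓
w5: successors {w3}; <>[](q & (q | ~p)) there: w3:F. ✗
w6: no successors, so []<>[](q & (q | ~p)) holds vacuously. ✓
w7: successors {w2}; <>[](q & (q | ~p)) there: w2:T. ✓
— 5 worlds.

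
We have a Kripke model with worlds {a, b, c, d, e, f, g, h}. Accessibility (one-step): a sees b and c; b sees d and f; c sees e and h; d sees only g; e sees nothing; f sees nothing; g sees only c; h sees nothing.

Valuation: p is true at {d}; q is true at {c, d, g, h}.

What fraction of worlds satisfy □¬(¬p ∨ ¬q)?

3/8

a: successors {b, c}; ¬(¬p ∨ ¬q) there: b:F, c:F. ✗
b: successors {d, f}; ¬(¬p ∨ ¬q) there: d:T, f:F. ✗
c: successors {e, h}; ¬(¬p ∨ ¬q) there: e:F, h:F. ✗
d: successors {g}; ¬(¬p ∨ ¬q) there: g:F. ✗
e: no successors, so □¬(¬p ∨ ¬q) holds vacuously. ✓
f: no successors, so □¬(¬p ∨ ¬q) holds vacuously. ✓
g: successors {c}; ¬(¬p ∨ ¬q) there: c:F. ✗
h: no successors, so □¬(¬p ∨ ¬q) holds vacuously. ✓
That's 3 of 8 worlds, so 3/8.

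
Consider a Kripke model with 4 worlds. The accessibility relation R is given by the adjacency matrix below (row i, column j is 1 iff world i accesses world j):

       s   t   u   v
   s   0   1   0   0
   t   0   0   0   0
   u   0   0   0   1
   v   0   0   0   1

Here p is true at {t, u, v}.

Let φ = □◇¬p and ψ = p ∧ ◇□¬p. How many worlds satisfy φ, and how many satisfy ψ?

For □◇¬p:
s: successors {t}; ◇¬p there: t:F. ✗
t: no successors, so □◇¬p holds vacuously. ✓
u: successors {v}; ◇¬p there: v:F. ✗
v: successors {v}; ◇¬p there: v:F. ✗
— 1 world.
For p ∧ ◇□¬p:
s: p is F, ◇□¬p is T. ✗
t: p is T, ◇□¬p is F. ✗
u: p is T, ◇□¬p is F. ✗
v: p is T, ◇□¬p is F. ✗
— 0 worlds.

1 and 0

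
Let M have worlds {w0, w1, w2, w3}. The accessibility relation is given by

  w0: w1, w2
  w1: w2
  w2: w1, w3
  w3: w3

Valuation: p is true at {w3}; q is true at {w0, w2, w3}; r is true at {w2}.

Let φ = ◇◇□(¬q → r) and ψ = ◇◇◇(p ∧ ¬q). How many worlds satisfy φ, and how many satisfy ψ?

For ◇◇□(¬q → r):
w0: successors {w1, w2}; ◇□(¬q → r) there: w1:F, w2:T. ✓
w1: successors {w2}; ◇□(¬q → r) there: w2:T. ✓
w2: successors {w1, w3}; ◇□(¬q → r) there: w1:F, w3:T. ✓
w3: successors {w3}; ◇□(¬q → r) there: w3:T. ✓
— 4 worlds.
For ◇◇◇(p ∧ ¬q):
w0: successors {w1, w2}; ◇◇(p ∧ ¬q) there: w1:F, w2:F. ✗
w1: successors {w2}; ◇◇(p ∧ ¬q) there: w2:F. ✗
w2: successors {w1, w3}; ◇◇(p ∧ ¬q) there: w1:F, w3:F. ✗
w3: successors {w3}; ◇◇(p ∧ ¬q) there: w3:F. ✗
— 0 worlds.

4 and 0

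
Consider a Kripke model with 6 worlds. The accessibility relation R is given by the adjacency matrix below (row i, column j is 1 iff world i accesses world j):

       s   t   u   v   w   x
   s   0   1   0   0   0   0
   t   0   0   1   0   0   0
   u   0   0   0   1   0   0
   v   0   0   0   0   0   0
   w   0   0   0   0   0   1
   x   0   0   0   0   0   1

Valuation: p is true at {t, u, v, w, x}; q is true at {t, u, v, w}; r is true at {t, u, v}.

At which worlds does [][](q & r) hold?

s: successors {t}; [](q & r) there: t:T. ✓
t: successors {u}; [](q & r) there: u:T. ✓
u: successors {v}; [](q & r) there: v:T. ✓
v: no successors, so [][](q & r) holds vacuously. ✓
w: successors {x}; [](q & r) there: x:F. ✗
x: successors {x}; [](q & r) there: x:F. ✗

{s, t, u, v}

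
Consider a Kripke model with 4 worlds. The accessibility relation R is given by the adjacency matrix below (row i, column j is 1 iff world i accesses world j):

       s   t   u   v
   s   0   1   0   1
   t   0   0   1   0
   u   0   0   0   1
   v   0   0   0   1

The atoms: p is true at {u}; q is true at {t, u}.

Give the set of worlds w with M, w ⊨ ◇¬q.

s: successors {t, v}; ¬q there: t:F, v:T. ✓
t: successors {u}; ¬q there: u:F. ✗
u: successors {v}; ¬q there: v:T. ✓
v: successors {v}; ¬q there: v:T. ✓

{s, u, v}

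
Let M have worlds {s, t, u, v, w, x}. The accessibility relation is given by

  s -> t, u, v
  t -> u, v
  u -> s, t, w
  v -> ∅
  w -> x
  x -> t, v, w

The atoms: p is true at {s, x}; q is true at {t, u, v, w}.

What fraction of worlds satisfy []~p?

2/3

s: successors {t, u, v}; ~p there: t:T, u:T, v:T. ✓
t: successors {u, v}; ~p there: u:T, v:T. ✓
u: successors {s, t, w}; ~p there: s:F, t:T, w:T. ✗
v: no successors, so []~p holds vacuously. ✓
w: successors {x}; ~p there: x:F. ✗
x: successors {t, v, w}; ~p there: t:T, v:T, w:T. ✓
That's 4 of 6 worlds, so 4/6 = 2/3.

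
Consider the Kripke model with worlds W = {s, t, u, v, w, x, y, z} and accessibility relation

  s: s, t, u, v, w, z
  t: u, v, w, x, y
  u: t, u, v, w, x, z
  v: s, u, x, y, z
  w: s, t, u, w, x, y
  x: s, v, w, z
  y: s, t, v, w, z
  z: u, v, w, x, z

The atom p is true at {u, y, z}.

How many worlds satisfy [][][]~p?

0

s: successors {s, t, u, v, w, z}; [][]~p there: s:F, t:F, u:F, v:F, w:F, z:F. ✗
t: successors {u, v, w, x, y}; [][]~p there: u:F, v:F, w:F, x:F, y:F. ✗
u: successors {t, u, v, w, x, z}; [][]~p there: t:F, u:F, v:F, w:F, x:F, z:F. ✗
v: successors {s, u, x, y, z}; [][]~p there: s:F, u:F, x:F, y:F, z:F. ✗
w: successors {s, t, u, w, x, y}; [][]~p there: s:F, t:F, u:F, w:F, x:F, y:F. ✗
x: successors {s, v, w, z}; [][]~p there: s:F, v:F, w:F, z:F. ✗
y: successors {s, t, v, w, z}; [][]~p there: s:F, t:F, v:F, w:F, z:F. ✗
z: successors {u, v, w, x, z}; [][]~p there: u:F, v:F, w:F, x:F, z:F. ✗
Satisfying worlds: ∅.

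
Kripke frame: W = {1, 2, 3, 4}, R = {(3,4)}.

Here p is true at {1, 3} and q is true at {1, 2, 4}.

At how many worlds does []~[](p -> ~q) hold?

1: no successors, so []~[](p -> ~q) holds vacuously. ✓
2: no successors, so []~[](p -> ~q) holds vacuously. ✓
3: successors {4}; ~[](p -> ~q) there: 4:F. ✗
4: no successors, so []~[](p -> ~q) holds vacuously. ✓
Satisfying worlds: {1, 2, 4}.

3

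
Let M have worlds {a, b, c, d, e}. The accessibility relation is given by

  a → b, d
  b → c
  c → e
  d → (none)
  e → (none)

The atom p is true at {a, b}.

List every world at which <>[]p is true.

{a, c}

a: successors {b, d}; []p there: b:F, d:T. ✓
b: successors {c}; []p there: c:F. ✗
c: successors {e}; []p there: e:T. ✓
d: no successors, so <>[]p fails. ✗
e: no successors, so <>[]p fails. ✗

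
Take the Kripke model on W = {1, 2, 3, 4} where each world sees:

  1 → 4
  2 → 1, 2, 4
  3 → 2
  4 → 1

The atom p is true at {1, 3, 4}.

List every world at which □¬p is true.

1: successors {4}; ¬p there: 4:F. ✗
2: successors {1, 2, 4}; ¬p there: 1:F, 2:T, 4:F. ✗
3: successors {2}; ¬p there: 2:T. ✓
4: successors {1}; ¬p there: 1:F. ✗

{3}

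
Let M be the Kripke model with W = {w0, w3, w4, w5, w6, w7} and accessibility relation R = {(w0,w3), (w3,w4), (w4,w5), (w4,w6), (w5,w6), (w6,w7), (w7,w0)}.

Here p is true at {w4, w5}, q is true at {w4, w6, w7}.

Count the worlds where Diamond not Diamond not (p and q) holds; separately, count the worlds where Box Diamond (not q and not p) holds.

For Diamond not Diamond not (p and q):
w0: successors {w3}; not Diamond not (p and q) there: w3:T. ✓
w3: successors {w4}; not Diamond not (p and q) there: w4:F. ✗
w4: successors {w5, w6}; not Diamond not (p and q) there: w5:F, w6:F. ✗
w5: successors {w6}; not Diamond not (p and q) there: w6:F. ✗
w6: successors {w7}; not Diamond not (p and q) there: w7:F. ✗
w7: successors {w0}; not Diamond not (p and q) there: w0:F. ✗
— 1 world.
For Box Diamond (not q and not p):
w0: successors {w3}; Diamond (not q and not p) there: w3:F. ✗
w3: successors {w4}; Diamond (not q and not p) there: w4:F. ✗
w4: successors {w5, w6}; Diamond (not q and not p) there: w5:F, w6:F. ✗
w5: successors {w6}; Diamond (not q and not p) there: w6:F. ✗
w6: successors {w7}; Diamond (not q and not p) there: w7:T. ✓
w7: successors {w0}; Diamond (not q and not p) there: w0:T. ✓
— 2 worlds.

1 and 2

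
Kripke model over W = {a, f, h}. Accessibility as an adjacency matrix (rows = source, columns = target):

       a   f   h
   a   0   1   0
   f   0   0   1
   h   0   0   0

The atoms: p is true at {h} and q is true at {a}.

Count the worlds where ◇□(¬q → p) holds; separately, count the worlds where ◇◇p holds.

2 and 1

For ◇□(¬q → p):
a: successors {f}; □(¬q → p) there: f:T. ✓
f: successors {h}; □(¬q → p) there: h:T. ✓
h: no successors, so ◇□(¬q → p) fails. ✗
— 2 worlds.
For ◇◇p:
a: successors {f}; ◇p there: f:T. ✓
f: successors {h}; ◇p there: h:F. ✗
h: no successors, so ◇◇p fails. ✗
— 1 world.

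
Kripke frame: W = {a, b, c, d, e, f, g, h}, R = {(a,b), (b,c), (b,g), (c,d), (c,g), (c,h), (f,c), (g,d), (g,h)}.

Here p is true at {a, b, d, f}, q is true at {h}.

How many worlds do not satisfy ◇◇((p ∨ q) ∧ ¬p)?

5

a: successors {b}; ◇((p ∨ q) ∧ ¬p) there: b:F. ✗
b: successors {c, g}; ◇((p ∨ q) ∧ ¬p) there: c:T, g:T. ✓
c: successors {d, g, h}; ◇((p ∨ q) ∧ ¬p) there: d:F, g:T, h:F. ✓
d: no successors, so ◇◇((p ∨ q) ∧ ¬p) fails. ✗
e: no successors, so ◇◇((p ∨ q) ∧ ¬p) fails. ✗
f: successors {c}; ◇((p ∨ q) ∧ ¬p) there: c:T. ✓
g: successors {d, h}; ◇((p ∨ q) ∧ ¬p) there: d:F, h:F. ✗
h: no successors, so ◇◇((p ∨ q) ∧ ¬p) fails. ✗
Satisfying worlds: {b, c, f}.
So ◇◇((p ∨ q) ∧ ¬p) fails at the other 5 worlds.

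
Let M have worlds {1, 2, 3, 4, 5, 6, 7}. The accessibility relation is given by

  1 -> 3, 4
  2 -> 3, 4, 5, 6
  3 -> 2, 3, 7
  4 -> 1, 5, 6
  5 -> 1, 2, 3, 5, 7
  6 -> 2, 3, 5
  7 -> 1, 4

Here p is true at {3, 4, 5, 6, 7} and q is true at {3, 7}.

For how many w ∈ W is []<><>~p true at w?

7

1: successors {3, 4}; <><>~p there: 3:T, 4:T. ✓
2: successors {3, 4, 5, 6}; <><>~p there: 3:T, 4:T, 5:T, 6:T. ✓
3: successors {2, 3, 7}; <><>~p there: 2:T, 3:T, 7:T. ✓
4: successors {1, 5, 6}; <><>~p there: 1:T, 5:T, 6:T. ✓
5: successors {1, 2, 3, 5, 7}; <><>~p there: 1:T, 2:T, 3:T, 5:T, 7:T. ✓
6: successors {2, 3, 5}; <><>~p there: 2:T, 3:T, 5:T. ✓
7: successors {1, 4}; <><>~p there: 1:T, 4:T. ✓
Satisfying worlds: {1, 2, 3, 4, 5, 6, 7}.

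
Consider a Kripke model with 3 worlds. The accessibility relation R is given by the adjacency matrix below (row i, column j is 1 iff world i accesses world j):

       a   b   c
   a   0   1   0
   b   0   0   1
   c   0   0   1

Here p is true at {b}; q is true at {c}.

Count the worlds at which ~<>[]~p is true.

a: <>[]~p is T. ✗
b: <>[]~p is T. ✗
c: <>[]~p is T. ✗
Satisfying worlds: ∅.

0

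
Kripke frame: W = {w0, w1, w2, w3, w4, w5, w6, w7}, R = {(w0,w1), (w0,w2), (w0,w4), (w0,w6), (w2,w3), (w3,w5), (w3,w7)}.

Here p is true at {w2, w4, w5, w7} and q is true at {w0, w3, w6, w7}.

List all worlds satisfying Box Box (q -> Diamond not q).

w0: successors {w1, w2, w4, w6}; Box (q -> Diamond not q) there: w1:T, w2:T, w4:T, w6:T. ✓
w1: no successors, so Box Box (q -> Diamond not q) holds vacuously. ✓
w2: successors {w3}; Box (q -> Diamond not q) there: w3:F. ✗
w3: successors {w5, w7}; Box (q -> Diamond not q) there: w5:T, w7:T. ✓
w4: no successors, so Box Box (q -> Diamond not q) holds vacuously. ✓
w5: no successors, so Box Box (q -> Diamond not q) holds vacuously. ✓
w6: no successors, so Box Box (q -> Diamond not q) holds vacuously. ✓
w7: no successors, so Box Box (q -> Diamond not q) holds vacuously. ✓

{w0, w1, w3, w4, w5, w6, w7}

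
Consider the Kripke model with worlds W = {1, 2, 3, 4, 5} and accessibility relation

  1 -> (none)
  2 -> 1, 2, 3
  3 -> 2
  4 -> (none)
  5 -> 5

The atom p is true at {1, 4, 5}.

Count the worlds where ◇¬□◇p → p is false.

2

1: ◇¬□◇p is F, p is T. ✓
2: ◇¬□◇p is T, p is F. ✗
3: ◇¬□◇p is T, p is F. ✗
4: ◇¬□◇p is F, p is T. ✓
5: ◇¬□◇p is F, p is T. ✓
Satisfying worlds: {1, 4, 5}.
So ◇¬□◇p → p fails at the other 2 worlds.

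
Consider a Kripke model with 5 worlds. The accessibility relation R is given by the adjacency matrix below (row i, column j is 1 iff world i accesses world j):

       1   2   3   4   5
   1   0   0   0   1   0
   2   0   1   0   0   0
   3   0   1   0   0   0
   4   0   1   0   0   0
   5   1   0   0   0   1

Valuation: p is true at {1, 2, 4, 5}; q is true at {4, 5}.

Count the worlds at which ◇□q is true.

1

1: successors {4}; □q there: 4:F. ✗
2: successors {2}; □q there: 2:F. ✗
3: successors {2}; □q there: 2:F. ✗
4: successors {2}; □q there: 2:F. ✗
5: successors {1, 5}; □q there: 1:T, 5:F. ✓
Satisfying worlds: {5}.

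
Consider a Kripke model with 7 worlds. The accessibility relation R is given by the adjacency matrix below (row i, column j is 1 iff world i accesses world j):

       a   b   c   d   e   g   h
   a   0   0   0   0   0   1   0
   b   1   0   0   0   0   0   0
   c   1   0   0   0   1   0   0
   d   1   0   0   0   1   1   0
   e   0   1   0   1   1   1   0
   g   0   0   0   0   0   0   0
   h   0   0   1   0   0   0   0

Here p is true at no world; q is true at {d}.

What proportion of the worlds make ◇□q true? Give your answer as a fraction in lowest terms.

3/7

a: successors {g}; □q there: g:T. ✓
b: successors {a}; □q there: a:F. ✗
c: successors {a, e}; □q there: a:F, e:F. ✗
d: successors {a, e, g}; □q there: a:F, e:F, g:T. ✓
e: successors {b, d, e, g}; □q there: b:F, d:F, e:F, g:T. ✓
g: no successors, so ◇□q fails. ✗
h: successors {c}; □q there: c:F. ✗
That's 3 of 7 worlds, so 3/7.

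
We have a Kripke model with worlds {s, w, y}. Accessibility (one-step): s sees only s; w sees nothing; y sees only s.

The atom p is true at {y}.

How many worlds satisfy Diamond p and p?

0

s: Diamond p is F, p is F. ✗
w: Diamond p is F, p is F. ✗
y: Diamond p is F, p is T. ✗
Satisfying worlds: ∅.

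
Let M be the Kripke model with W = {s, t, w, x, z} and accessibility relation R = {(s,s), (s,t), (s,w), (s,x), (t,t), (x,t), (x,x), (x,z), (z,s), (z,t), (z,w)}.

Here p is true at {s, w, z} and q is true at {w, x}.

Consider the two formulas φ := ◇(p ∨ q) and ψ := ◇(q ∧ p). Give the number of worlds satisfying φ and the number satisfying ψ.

For ◇(p ∨ q):
s: successors {s, t, w, x}; p ∨ q there: s:T, t:F, w:T, x:T. ✓
t: successors {t}; p ∨ q there: t:F. ✗
w: no successors, so ◇(p ∨ q) fails. ✗
x: successors {t, x, z}; p ∨ q there: t:F, x:T, z:T. ✓
z: successors {s, t, w}; p ∨ q there: s:T, t:F, w:T. ✓
— 3 worlds.
For ◇(q ∧ p):
s: successors {s, t, w, x}; q ∧ p there: s:F, t:F, w:T, x:F. ✓
t: successors {t}; q ∧ p there: t:F. ✗
w: no successors, so ◇(q ∧ p) fails. ✗
x: successors {t, x, z}; q ∧ p there: t:F, x:F, z:F. ✗
z: successors {s, t, w}; q ∧ p there: s:F, t:F, w:T. ✓
— 2 worlds.

3 and 2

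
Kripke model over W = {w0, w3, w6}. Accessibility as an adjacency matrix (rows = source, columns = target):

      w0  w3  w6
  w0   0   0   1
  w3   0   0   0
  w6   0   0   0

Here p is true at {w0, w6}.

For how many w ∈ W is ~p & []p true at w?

w0: ~p is F, []p is T. ✗
w3: ~p is T, []p is T. ✓
w6: ~p is F, []p is T. ✗
Satisfying worlds: {w3}.

1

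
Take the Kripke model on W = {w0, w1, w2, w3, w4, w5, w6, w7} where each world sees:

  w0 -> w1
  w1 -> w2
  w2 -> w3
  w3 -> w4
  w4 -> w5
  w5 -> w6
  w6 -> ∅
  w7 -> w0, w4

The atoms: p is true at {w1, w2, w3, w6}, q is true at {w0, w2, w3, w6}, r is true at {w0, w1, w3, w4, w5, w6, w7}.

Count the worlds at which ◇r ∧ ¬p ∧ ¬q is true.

3

w0: ◇r is T, ¬p ∧ ¬q is F. ✗
w1: ◇r is F, ¬p ∧ ¬q is F. ✗
w2: ◇r is T, ¬p ∧ ¬q is F. ✗
w3: ◇r is T, ¬p ∧ ¬q is F. ✗
w4: ◇r is T, ¬p ∧ ¬q is T. ✓
w5: ◇r is T, ¬p ∧ ¬q is T. ✓
w6: ◇r is F, ¬p ∧ ¬q is F. ✗
w7: ◇r is T, ¬p ∧ ¬q is T. ✓
Satisfying worlds: {w4, w5, w7}.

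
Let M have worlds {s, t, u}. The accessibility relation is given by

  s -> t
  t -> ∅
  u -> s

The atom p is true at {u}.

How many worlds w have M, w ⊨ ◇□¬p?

s: successors {t}; □¬p there: t:T. ✓
t: no successors, so ◇□¬p fails. ✗
u: successors {s}; □¬p there: s:T. ✓
Satisfying worlds: {s, u}.

2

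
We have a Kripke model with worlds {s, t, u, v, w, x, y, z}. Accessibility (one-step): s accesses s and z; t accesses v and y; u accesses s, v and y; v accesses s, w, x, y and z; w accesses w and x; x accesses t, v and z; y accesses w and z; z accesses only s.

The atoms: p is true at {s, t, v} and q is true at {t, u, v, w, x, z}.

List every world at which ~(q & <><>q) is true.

{s, y}

s: q & <><>q is F. ✓
t: q & <><>q is T. ✗
u: q & <><>q is T. ✗
v: q & <><>q is T. ✗
w: q & <><>q is T. ✗
x: q & <><>q is T. ✗
y: q & <><>q is F. ✓
z: q & <><>q is T. ✗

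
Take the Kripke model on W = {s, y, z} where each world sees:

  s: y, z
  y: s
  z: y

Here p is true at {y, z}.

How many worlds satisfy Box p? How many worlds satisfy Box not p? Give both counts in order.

2 and 1

For Box p:
s: successors {y, z}; p there: y:T, z:T. ✓
y: successors {s}; p there: s:F. ✗
z: successors {y}; p there: y:T. ✓
— 2 worlds.
For Box not p:
s: successors {y, z}; not p there: y:F, z:F. ✗
y: successors {s}; not p there: s:T. ✓
z: successors {y}; not p there: y:F. ✗
— 1 world.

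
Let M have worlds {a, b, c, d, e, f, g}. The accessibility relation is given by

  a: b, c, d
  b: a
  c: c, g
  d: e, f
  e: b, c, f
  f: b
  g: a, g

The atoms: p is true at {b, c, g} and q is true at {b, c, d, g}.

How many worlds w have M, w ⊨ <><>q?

6

a: successors {b, c, d}; <>q there: b:F, c:T, d:F. ✓
b: successors {a}; <>q there: a:T. ✓
c: successors {c, g}; <>q there: c:T, g:T. ✓
d: successors {e, f}; <>q there: e:T, f:T. ✓
e: successors {b, c, f}; <>q there: b:F, c:T, f:T. ✓
f: successors {b}; <>q there: b:F. ✗
g: successors {a, g}; <>q there: a:T, g:T. ✓
Satisfying worlds: {a, b, c, d, e, g}.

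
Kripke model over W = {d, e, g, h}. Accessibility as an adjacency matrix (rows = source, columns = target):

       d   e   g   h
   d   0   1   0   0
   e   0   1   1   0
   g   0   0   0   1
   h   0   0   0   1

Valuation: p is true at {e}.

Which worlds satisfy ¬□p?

{e, g, h}

d: □p is T. ✗
e: □p is F. ✓
g: □p is F. ✓
h: □p is F. ✓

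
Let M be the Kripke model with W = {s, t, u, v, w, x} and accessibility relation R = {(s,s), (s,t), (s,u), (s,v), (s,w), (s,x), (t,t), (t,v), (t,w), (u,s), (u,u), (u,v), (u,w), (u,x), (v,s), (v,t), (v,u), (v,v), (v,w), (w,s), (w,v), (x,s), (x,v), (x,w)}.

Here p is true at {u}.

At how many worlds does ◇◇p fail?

0

s: successors {s, t, u, v, w, x}; ◇p there: s:T, t:F, u:T, v:T, w:F, x:F. ✓
t: successors {t, v, w}; ◇p there: t:F, v:T, w:F. ✓
u: successors {s, u, v, w, x}; ◇p there: s:T, u:T, v:T, w:F, x:F. ✓
v: successors {s, t, u, v, w}; ◇p there: s:T, t:F, u:T, v:T, w:F. ✓
w: successors {s, v}; ◇p there: s:T, v:T. ✓
x: successors {s, v, w}; ◇p there: s:T, v:T, w:F. ✓
Satisfying worlds: {s, t, u, v, w, x}.
So ◇◇p fails at the other 0 worlds.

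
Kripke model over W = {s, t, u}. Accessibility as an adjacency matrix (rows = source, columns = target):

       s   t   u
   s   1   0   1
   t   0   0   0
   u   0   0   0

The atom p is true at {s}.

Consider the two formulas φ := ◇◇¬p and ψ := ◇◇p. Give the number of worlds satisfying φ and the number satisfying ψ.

For ◇◇¬p:
s: successors {s, u}; ◇¬p there: s:T, u:F. ✓
t: no successors, so ◇◇¬p fails. ✗
u: no successors, so ◇◇¬p fails. ✗
— 1 world.
For ◇◇p:
s: successors {s, u}; ◇p there: s:T, u:F. ✓
t: no successors, so ◇◇p fails. ✗
u: no successors, so ◇◇p fails. ✗
— 1 world.

1 and 1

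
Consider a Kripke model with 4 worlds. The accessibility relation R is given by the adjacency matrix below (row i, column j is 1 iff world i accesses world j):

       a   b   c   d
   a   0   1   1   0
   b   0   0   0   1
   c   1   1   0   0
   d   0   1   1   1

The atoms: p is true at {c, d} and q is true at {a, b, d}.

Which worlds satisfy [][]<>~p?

a: successors {b, c}; []<>~p there: b:T, c:F. ✗
b: successors {d}; []<>~p there: d:F. ✗
c: successors {a, b}; []<>~p there: a:F, b:T. ✗
d: successors {b, c, d}; []<>~p there: b:T, c:F, d:F. ✗

∅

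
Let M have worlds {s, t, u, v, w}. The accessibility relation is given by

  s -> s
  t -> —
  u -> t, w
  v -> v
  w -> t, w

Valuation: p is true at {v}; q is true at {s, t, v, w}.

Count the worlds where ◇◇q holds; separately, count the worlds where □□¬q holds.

4 and 1

For ◇◇q:
s: successors {s}; ◇q there: s:T. ✓
t: no successors, so ◇◇q fails. ✗
u: successors {t, w}; ◇q there: t:F, w:T. ✓
v: successors {v}; ◇q there: v:T. ✓
w: successors {t, w}; ◇q there: t:F, w:T. ✓
— 4 worlds.
For □□¬q:
s: successors {s}; □¬q there: s:F. ✗
t: no successors, so □□¬q holds vacuously. ✓
u: successors {t, w}; □¬q there: t:T, w:F. ✗
v: successors {v}; □¬q there: v:F. ✗
w: successors {t, w}; □¬q there: t:T, w:F. ✗
— 1 world.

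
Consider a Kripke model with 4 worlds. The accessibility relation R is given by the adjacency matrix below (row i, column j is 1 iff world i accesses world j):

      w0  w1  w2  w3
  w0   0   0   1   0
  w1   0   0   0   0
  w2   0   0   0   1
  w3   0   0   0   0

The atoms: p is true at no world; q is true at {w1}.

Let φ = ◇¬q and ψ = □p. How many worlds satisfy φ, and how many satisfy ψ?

For ◇¬q:
w0: successors {w2}; ¬q there: w2:T. ✓
w1: no successors, so ◇¬q fails. ✗
w2: successors {w3}; ¬q there: w3:T. ✓
w3: no successors, so ◇¬q fails. ✗
— 2 worlds.
For □p:
w0: successors {w2}; p there: w2:F. ✗
w1: no successors, so □p holds vacuously. ✓
w2: successors {w3}; p there: w3:F. ✗
w3: no successors, so □p holds vacuously. ✓
— 2 worlds.

2 and 2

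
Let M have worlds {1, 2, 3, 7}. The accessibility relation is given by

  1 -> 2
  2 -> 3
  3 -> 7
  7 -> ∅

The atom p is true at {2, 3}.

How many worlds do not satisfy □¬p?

2

1: successors {2}; ¬p there: 2:F. ✗
2: successors {3}; ¬p there: 3:F. ✗
3: successors {7}; ¬p there: 7:T. ✓
7: no successors, so □¬p holds vacuously. ✓
Satisfying worlds: {3, 7}.
So □¬p fails at the other 2 worlds.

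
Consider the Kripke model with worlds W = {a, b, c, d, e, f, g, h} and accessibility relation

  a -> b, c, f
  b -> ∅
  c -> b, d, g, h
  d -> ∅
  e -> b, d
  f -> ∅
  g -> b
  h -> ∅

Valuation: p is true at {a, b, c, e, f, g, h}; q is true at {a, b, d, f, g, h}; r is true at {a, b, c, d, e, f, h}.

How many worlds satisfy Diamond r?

a: successors {b, c, f}; r there: b:T, c:T, f:T. ✓
b: no successors, so Diamond r fails. ✗
c: successors {b, d, g, h}; r there: b:T, d:T, g:F, h:T. ✓
d: no successors, so Diamond r fails. ✗
e: successors {b, d}; r there: b:T, d:T. ✓
f: no successors, so Diamond r fails. ✗
g: successors {b}; r there: b:T. ✓
h: no successors, so Diamond r fails. ✗
Satisfying worlds: {a, c, e, g}.

4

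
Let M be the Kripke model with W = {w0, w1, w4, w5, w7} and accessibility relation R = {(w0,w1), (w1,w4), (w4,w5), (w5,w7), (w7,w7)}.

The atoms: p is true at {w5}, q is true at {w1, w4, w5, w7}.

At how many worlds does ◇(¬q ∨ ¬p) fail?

1

w0: successors {w1}; ¬q ∨ ¬p there: w1:T. ✓
w1: successors {w4}; ¬q ∨ ¬p there: w4:T. ✓
w4: successors {w5}; ¬q ∨ ¬p there: w5:F. ✗
w5: successors {w7}; ¬q ∨ ¬p there: w7:T. ✓
w7: successors {w7}; ¬q ∨ ¬p there: w7:T. ✓
Satisfying worlds: {w0, w1, w5, w7}.
So ◇(¬q ∨ ¬p) fails at the other 1 world.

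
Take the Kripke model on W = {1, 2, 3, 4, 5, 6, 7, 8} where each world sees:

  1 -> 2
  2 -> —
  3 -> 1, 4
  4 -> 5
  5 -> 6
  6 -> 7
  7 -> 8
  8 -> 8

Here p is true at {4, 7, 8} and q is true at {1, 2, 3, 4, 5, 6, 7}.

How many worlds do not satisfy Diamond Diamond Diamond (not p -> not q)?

1: successors {2}; Diamond Diamond (not p -> not q) there: 2:F. ✗
2: no successors, so Diamond Diamond Diamond (not p -> not q) fails. ✗
3: successors {1, 4}; Diamond Diamond (not p -> not q) there: 1:F, 4:F. ✗
4: successors {5}; Diamond Diamond (not p -> not q) there: 5:T. ✓
5: successors {6}; Diamond Diamond (not p -> not q) there: 6:T. ✓
6: successors {7}; Diamond Diamond (not p -> not q) there: 7:T. ✓
7: successors {8}; Diamond Diamond (not p -> not q) there: 8:T. ✓
8: successors {8}; Diamond Diamond (not p -> not q) there: 8:T. ✓
Satisfying worlds: {4, 5, 6, 7, 8}.
So Diamond Diamond Diamond (not p -> not q) fails at the other 3 worlds.

3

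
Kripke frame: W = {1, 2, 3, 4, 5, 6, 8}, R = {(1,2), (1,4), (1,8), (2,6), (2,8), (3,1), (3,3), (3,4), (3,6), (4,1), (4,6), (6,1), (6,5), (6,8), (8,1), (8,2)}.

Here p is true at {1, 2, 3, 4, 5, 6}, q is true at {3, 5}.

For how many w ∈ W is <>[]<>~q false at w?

1

1: successors {2, 4, 8}; []<>~q there: 2:T, 4:T, 8:T. ✓
2: successors {6, 8}; []<>~q there: 6:F, 8:T. ✓
3: successors {1, 3, 4, 6}; []<>~q there: 1:T, 3:T, 4:T, 6:F. ✓
4: successors {1, 6}; []<>~q there: 1:T, 6:F. ✓
5: no successors, so <>[]<>~q fails. ✗
6: successors {1, 5, 8}; []<>~q there: 1:T, 5:T, 8:T. ✓
8: successors {1, 2}; []<>~q there: 1:T, 2:T. ✓
Satisfying worlds: {1, 2, 3, 4, 6, 8}.
So <>[]<>~q fails at the other 1 world.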